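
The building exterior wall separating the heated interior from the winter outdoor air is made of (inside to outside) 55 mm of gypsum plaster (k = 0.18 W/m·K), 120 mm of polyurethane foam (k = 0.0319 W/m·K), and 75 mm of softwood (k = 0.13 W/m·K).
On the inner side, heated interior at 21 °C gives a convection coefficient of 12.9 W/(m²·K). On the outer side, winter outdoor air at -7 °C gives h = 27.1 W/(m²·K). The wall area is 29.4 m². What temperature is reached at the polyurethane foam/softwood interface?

T ≈ -3.39 °C

Thermal resistances in series:
R_inner film = 1/(h_i·A) = 1/(12.9×29.4) = 0.002637 K/W
R_gypsum plaster = L/(kA) = 0.055/(0.18×29.4) = 0.01039 K/W
R_polyurethane foam = L/(kA) = 0.12/(0.0319×29.4) = 0.128 K/W
R_softwood = L/(kA) = 0.075/(0.13×29.4) = 0.01962 K/W
R_outer film = 1/(h_o·A) = 1/(27.1×29.4) = 0.001255 K/W
R_total = 0.1619 K/W;  Q = ΔT/R_total = 28/0.1619 = 173 W
T_interface = T_inner − Q·ΣR(inner→interface) = 21 − 173×0.141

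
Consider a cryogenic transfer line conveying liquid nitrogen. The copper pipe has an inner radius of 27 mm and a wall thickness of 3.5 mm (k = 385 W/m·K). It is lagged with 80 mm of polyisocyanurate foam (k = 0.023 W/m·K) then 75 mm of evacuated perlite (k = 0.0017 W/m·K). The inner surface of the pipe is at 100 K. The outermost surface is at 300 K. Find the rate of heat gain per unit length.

q′ ≈ 3.48 W/m

Cylindrical conduction, so R = ln(r₂/r₁)/(2πkL) per layer, in series:
R_copper pipe wall = ln(30.5/27)/(2π×385×1) = 5.039×10^-5 K/W
R_polyisocyanurate foam = ln(110.5/30.5)/(2π×0.023×1) = 8.908 K/W
R_evacuated perlite = ln(185.5/110.5)/(2π×0.0017×1) = 48.5 K/W
R_total = 57.41 K/W
Q = ΔT/R_total = 200/57.41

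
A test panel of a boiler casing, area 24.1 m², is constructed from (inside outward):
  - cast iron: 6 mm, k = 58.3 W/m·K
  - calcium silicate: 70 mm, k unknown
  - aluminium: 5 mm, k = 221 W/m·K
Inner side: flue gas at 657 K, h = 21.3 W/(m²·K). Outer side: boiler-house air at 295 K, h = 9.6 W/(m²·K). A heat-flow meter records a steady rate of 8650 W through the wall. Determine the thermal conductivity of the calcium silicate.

k ≈ 0.0816 W/(m·K)

Using the resistance-network approach (series):
R_inner film = 1/(h_i·A) = 1/(21.3×24.1) = 0.001948 K/W
R_cast iron = L/(kA) = 0.006/(58.3×24.1) = 4.27×10^-6 K/W
R_aluminium = L/(kA) = 0.005/(221×24.1) = 9.388×10^-7 K/W
R_outer film = 1/(h_o·A) = 1/(9.6×24.1) = 0.004322 K/W
Sum of known resistances R_other = 0.006276 K/W
Total R = ΔT/Q = 362/8650 = 0.04185 K/W
R_calcium silicate = R_total − R_other = 0.03557 K/W
k = L/(R·A) = 0.07/(0.03557×24.1)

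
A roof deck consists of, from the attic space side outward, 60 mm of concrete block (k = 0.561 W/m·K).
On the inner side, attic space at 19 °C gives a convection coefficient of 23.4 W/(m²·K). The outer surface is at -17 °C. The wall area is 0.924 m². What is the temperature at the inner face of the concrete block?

Series thermal resistances:
R_inner film = 1/(h_i·A) = 1/(23.4×0.924) = 0.04625 K/W
R_concrete block = L/(kA) = 0.06/(0.561×0.924) = 0.1157 K/W
R_total = 0.162 K/W;  Q = ΔT/R_total = 36/0.162 = 222.2 W
T_interface = T_inner − Q·ΣR(inner→interface) = 19 − 222×0.04625

T ≈ 8.72 °C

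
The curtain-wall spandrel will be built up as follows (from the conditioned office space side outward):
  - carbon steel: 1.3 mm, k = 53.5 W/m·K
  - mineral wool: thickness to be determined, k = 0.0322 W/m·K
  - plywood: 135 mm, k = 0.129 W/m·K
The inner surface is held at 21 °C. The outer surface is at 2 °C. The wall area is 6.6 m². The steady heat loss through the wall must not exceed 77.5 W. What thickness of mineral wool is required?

L ≈ 18.4 mm

Thermal resistances in series:
R_carbon steel = L/(kA) = 0.0013/(53.5×6.6) = 3.682×10^-6 K/W
R_plywood = L/(kA) = 0.135/(0.129×6.6) = 0.1586 K/W
Sum of the known resistances R_other = 0.1586 K/W
Required total resistance R_tot = ΔT/Q_allow = 19/77.5 = 0.2452 K/W
R_mineral wool = R_tot − R_other = 0.0866 K/W
L = R·k·A = 0.0866×0.0322×6.6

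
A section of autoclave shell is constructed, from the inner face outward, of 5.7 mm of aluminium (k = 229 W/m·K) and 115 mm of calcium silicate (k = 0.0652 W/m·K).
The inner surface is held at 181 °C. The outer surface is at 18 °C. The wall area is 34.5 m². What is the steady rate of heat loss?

Thermal resistances in series:
R_aluminium = L/(kA) = 0.0057/(229×34.5) = 7.215×10^-7 K/W
R_calcium silicate = L/(kA) = 0.115/(0.0652×34.5) = 0.05112 K/W
R_total = 0.05113 K/W
Q = ΔT / R_total = 163 / 0.05113

Q ≈ 3190 W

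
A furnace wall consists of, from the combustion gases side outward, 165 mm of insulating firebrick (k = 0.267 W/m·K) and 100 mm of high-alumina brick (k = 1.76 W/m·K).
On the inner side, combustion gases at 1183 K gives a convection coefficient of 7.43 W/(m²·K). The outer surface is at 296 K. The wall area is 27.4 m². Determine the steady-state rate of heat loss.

Q ≈ 30000 W

Model the wall as resistances in series:
R_inner film = 1/(h_i·A) = 1/(7.43×27.4) = 0.004912 K/W
R_insulating firebrick = L/(kA) = 0.165/(0.267×27.4) = 0.02255 K/W
R_high-alumina brick = L/(kA) = 0.1/(1.76×27.4) = 0.002074 K/W
R_total = 0.02954 K/W
Q = ΔT / R_total = 887 / 0.02954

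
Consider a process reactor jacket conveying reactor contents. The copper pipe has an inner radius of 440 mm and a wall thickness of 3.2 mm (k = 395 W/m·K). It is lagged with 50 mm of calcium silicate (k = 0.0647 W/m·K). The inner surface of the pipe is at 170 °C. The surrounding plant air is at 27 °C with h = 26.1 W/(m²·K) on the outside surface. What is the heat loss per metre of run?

q′ ≈ 519 W/m

Treating each annulus and film as a series resistance:
R_copper pipe wall = ln(443.2/440)/(2π×395×1) = 2.92×10^-6 K/W
R_calcium silicate = ln(493.2/443.2)/(2π×0.0647×1) = 0.2629 K/W
R_outer film = 1/(h_o·2πr_oL) = 1/(26.1×2π×0.4932×1) = 0.01236 K/W
R_total = 0.2753 K/W
Q = ΔT/R_total = 143/0.2753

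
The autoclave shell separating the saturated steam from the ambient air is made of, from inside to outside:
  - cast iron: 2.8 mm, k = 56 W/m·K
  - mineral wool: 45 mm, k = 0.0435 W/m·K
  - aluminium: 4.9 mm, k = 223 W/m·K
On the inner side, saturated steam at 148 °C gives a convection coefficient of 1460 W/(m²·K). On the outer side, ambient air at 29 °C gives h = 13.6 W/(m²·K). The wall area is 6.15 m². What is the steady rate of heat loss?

Q ≈ 660 W

Model the wall as resistances in series:
R_inner film = 1/(h_i·A) = 1/(1460×6.15) = 1.114×10^-4 K/W
R_cast iron = L/(kA) = 0.0028/(56×6.15) = 8.13×10^-6 K/W
R_mineral wool = L/(kA) = 0.045/(0.0435×6.15) = 0.1682 K/W
R_aluminium = L/(kA) = 0.0049/(223×6.15) = 3.573×10^-6 K/W
R_outer film = 1/(h_o·A) = 1/(13.6×6.15) = 0.01196 K/W
R_total = 0.1803 K/W
Q = ΔT / R_total = 119 / 0.1803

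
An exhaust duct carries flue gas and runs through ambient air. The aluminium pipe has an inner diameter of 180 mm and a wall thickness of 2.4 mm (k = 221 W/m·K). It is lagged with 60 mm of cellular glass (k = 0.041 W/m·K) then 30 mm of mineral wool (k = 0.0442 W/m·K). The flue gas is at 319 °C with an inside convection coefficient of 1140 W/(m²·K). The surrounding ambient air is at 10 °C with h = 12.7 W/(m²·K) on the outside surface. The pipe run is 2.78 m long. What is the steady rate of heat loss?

Q ≈ 323 W

Radial resistances (cylindrical: R_cond = ln(r_o/r_i)/(2πkL), R_conv = 1/(h·2πrL)):
R_inner film = 1/(h_i·2πr₁L) = 1/(1140×2π×0.09×2.78) = 5.58×10^-4 K/W
R_aluminium pipe wall = ln(92.4/90)/(2π×221×2.78) = 6.817×10^-6 K/W
R_cellular glass = ln(152.4/92.4)/(2π×0.041×2.78) = 0.6987 K/W
R_mineral wool = ln(182.4/152.4)/(2π×0.0442×2.78) = 0.2327 K/W
R_outer film = 1/(h_o·2πr_oL) = 1/(12.7×2π×0.1824×2.78) = 0.02471 K/W
R_total = 0.9567 K/W
Q = ΔT/R_total = 309/0.9567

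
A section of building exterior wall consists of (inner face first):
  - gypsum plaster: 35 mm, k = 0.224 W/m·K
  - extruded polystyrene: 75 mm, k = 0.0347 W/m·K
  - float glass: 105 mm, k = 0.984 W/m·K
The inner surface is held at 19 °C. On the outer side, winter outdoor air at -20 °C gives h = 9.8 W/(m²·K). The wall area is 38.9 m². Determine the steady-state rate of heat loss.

Q ≈ 601 W

Treating each layer as a thermal resistance in series:
R_gypsum plaster = L/(kA) = 0.035/(0.224×38.9) = 0.004017 K/W
R_extruded polystyrene = L/(kA) = 0.075/(0.0347×38.9) = 0.05556 K/W
R_float glass = L/(kA) = 0.105/(0.984×38.9) = 0.002743 K/W
R_outer film = 1/(h_o·A) = 1/(9.8×38.9) = 0.002623 K/W
R_total = 0.06495 K/W
Q = ΔT / R_total = 39 / 0.06495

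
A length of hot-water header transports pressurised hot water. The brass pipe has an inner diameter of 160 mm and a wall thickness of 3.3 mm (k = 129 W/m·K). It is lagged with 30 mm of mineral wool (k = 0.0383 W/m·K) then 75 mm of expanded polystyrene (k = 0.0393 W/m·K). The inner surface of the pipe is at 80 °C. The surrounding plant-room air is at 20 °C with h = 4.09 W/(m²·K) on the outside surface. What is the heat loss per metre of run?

q′ ≈ 16.9 W/m

Radial resistances (cylindrical: R_cond = ln(r_o/r_i)/(2πkL), R_conv = 1/(h·2πrL)):
R_brass pipe wall = ln(83.3/80)/(2π×129×1) = 4.987×10^-5 K/W
R_mineral wool = ln(113.3/83.3)/(2π×0.0383×1) = 1.278 K/W
R_expanded polystyrene = ln(188.3/113.3)/(2π×0.0393×1) = 2.057 K/W
R_outer film = 1/(h_o·2πr_oL) = 1/(4.09×2π×0.1883×1) = 0.2067 K/W
R_total = 3.542 K/W
Q = ΔT/R_total = 60/3.542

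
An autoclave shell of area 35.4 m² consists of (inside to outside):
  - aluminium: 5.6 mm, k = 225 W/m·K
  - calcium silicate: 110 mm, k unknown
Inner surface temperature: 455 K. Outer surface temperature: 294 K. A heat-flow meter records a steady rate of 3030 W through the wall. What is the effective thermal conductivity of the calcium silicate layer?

Series thermal resistances:
R_aluminium = L/(kA) = 0.0056/(225×35.4) = 7.031×10^-7 K/W
Sum of known resistances R_other = 7.031×10^-7 K/W
Total R = ΔT/Q = 161/3030 = 0.05314 K/W
R_calcium silicate = R_total − R_other = 0.05313 K/W
k = L/(R·A) = 0.11/(0.05313×35.4)

k ≈ 0.0585 W/(m·K)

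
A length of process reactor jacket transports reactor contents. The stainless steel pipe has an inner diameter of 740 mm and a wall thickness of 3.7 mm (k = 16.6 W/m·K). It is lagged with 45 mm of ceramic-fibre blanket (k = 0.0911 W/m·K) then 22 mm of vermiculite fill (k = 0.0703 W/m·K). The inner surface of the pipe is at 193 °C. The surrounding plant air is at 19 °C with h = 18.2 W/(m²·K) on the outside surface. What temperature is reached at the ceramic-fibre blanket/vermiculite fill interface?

Radial resistances (cylindrical: R_cond = ln(r_o/r_i)/(2πkL), R_conv = 1/(h·2πrL)):
R_stainless steel pipe wall = ln(373.7/370)/(2π×16.6×1) = 9.54×10^-5 K/W
R_ceramic-fibre blanket = ln(418.7/373.7)/(2π×0.0911×1) = 0.1986 K/W
R_vermiculite fill = ln(440.7/418.7)/(2π×0.0703×1) = 0.1159 K/W
R_outer film = 1/(h_o·2πr_oL) = 1/(18.2×2π×0.4407×1) = 0.01984 K/W
R_total = 0.3345 K/W
Q = ΔT/R_total = 174/0.3345
Q = 520 W/m
T_interface = T_inner − Q·ΣR(inner→interface) = 193 − 520×0.1987

T ≈ 89.6 °C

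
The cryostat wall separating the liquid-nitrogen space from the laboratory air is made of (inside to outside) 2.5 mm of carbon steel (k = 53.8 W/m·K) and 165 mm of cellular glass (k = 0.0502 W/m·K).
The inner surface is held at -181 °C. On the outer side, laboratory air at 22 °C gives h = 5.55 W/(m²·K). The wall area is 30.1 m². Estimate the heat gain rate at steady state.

Q ≈ 1760 W

Thermal resistances in series:
R_carbon steel = L/(kA) = 0.0025/(53.8×30.1) = 1.544×10^-6 K/W
R_cellular glass = L/(kA) = 0.165/(0.0502×30.1) = 0.1092 K/W
R_outer film = 1/(h_o·A) = 1/(5.55×30.1) = 0.005986 K/W
R_total = 0.1152 K/W
Q = ΔT / R_total = 203 / 0.1152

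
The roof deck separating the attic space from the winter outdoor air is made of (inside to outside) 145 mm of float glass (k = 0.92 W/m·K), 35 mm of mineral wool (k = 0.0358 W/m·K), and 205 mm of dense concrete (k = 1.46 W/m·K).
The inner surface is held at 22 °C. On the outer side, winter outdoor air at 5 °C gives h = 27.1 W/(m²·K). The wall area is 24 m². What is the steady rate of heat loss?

Thermal resistances in series:
R_float glass = L/(kA) = 0.145/(0.92×24) = 0.006567 K/W
R_mineral wool = L/(kA) = 0.035/(0.0358×24) = 0.04074 K/W
R_dense concrete = L/(kA) = 0.205/(1.46×24) = 0.00585 K/W
R_outer film = 1/(h_o·A) = 1/(27.1×24) = 0.001538 K/W
R_total = 0.05469 K/W
Q = ΔT / R_total = 17 / 0.05469

Q ≈ 311 W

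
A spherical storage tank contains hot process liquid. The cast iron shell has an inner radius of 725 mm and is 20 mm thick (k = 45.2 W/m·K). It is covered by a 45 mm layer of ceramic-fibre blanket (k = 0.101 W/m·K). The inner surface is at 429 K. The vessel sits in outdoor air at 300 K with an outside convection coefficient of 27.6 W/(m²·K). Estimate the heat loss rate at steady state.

Q ≈ 1990 W

For a spherical shell R = (1/r₁ − 1/r₂)/(4πk); film R = 1/(h·4πr²). In series:
R_cast iron shell = (1/0.725 − 1/0.745)/(4π×45.2) = 6.519×10^-5 K/W
R_ceramic-fibre blanket = (1/0.745 − 1/0.79)/(4π×0.101) = 0.06024 K/W
R_outer film = 1/(h·4πr_o²) = 1/(27.6×4π×0.79²) = 0.00462 K/W
R_total = 0.06493 K/W
Q = ΔT/R_total = 129/0.06493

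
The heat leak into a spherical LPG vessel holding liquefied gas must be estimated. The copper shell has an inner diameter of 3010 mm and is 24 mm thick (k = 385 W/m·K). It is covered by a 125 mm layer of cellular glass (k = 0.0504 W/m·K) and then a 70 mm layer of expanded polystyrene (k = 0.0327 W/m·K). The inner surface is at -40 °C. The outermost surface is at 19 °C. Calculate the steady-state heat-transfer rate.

For a spherical shell R = (1/r₁ − 1/r₂)/(4πk); film R = 1/(h·4πr²). In series:
R_copper shell = (1/1.505 − 1/1.529)/(4π×385) = 2.156×10^-6 K/W
R_cellular glass = (1/1.529 − 1/1.654)/(4π×0.0504) = 0.07804 K/W
R_expanded polystyrene = (1/1.654 − 1/1.724)/(4π×0.0327) = 0.05974 K/W
R_total = 0.1378 K/W
Q = ΔT/R_total = 59/0.1378

Q ≈ 428 W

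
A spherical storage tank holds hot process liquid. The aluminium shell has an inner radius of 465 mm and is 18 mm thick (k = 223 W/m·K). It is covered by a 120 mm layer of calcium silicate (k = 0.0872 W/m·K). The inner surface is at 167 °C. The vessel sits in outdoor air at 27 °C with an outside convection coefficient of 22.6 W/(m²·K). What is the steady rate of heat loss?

Q ≈ 363 W

Spherical conduction: R = (1/r_in − 1/r_out)/(4πk) per layer; series-sum.
R_aluminium shell = (1/0.465 − 1/0.483)/(4π×223) = 2.86×10^-5 K/W
R_calcium silicate = (1/0.483 − 1/0.603)/(4π×0.0872) = 0.376 K/W
R_outer film = 1/(h·4πr_o²) = 1/(22.6×4π×0.603²) = 0.009684 K/W
R_total = 0.3857 K/W
Q = ΔT/R_total = 140/0.3857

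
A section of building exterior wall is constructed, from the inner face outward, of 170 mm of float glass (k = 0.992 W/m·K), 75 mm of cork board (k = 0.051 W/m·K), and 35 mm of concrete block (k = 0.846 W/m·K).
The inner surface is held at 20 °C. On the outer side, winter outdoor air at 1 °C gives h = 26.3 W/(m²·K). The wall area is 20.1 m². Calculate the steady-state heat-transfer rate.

Q ≈ 222 W

Treating each layer as a thermal resistance in series:
R_float glass = L/(kA) = 0.17/(0.992×20.1) = 0.008526 K/W
R_cork board = L/(kA) = 0.075/(0.051×20.1) = 0.07316 K/W
R_concrete block = L/(kA) = 0.035/(0.846×20.1) = 0.002058 K/W
R_outer film = 1/(h_o·A) = 1/(26.3×20.1) = 0.001892 K/W
R_total = 0.08564 K/W
Q = ΔT / R_total = 19 / 0.08564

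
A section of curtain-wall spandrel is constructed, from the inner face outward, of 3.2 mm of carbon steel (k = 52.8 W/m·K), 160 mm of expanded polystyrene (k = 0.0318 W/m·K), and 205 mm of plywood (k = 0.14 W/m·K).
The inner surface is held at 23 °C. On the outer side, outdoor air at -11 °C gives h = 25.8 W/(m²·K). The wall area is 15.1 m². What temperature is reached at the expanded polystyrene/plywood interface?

T ≈ -3.18 °C

Series thermal resistances:
R_carbon steel = L/(kA) = 0.0032/(52.8×15.1) = 4.014×10^-6 K/W
R_expanded polystyrene = L/(kA) = 0.16/(0.0318×15.1) = 0.3332 K/W
R_plywood = L/(kA) = 0.205/(0.14×15.1) = 0.09697 K/W
R_outer film = 1/(h_o·A) = 1/(25.8×15.1) = 0.002567 K/W
R_total = 0.4328 K/W;  Q = ΔT/R_total = 34/0.4328 = 78.57 W
T_interface = T_inner − Q·ΣR(inner→interface) = 23 − 78.6×0.3332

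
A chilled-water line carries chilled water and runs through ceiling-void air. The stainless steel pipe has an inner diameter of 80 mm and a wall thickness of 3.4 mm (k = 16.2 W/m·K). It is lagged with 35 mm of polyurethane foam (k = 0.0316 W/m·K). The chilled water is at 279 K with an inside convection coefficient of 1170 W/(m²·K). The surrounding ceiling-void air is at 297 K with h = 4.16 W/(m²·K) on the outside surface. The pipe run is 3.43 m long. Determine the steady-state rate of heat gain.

Q ≈ 17.8 W

Radial resistances (cylindrical: R_cond = ln(r_o/r_i)/(2πkL), R_conv = 1/(h·2πrL)):
R_inner film = 1/(h_i·2πr₁L) = 1/(1170×2π×0.04×3.43) = 9.915×10^-4 K/W
R_stainless steel pipe wall = ln(43.4/40)/(2π×16.2×3.43) = 2.337×10^-4 K/W
R_polyurethane foam = ln(78.4/43.4)/(2π×0.0316×3.43) = 0.8683 K/W
R_outer film = 1/(h_o·2πr_oL) = 1/(4.16×2π×0.0784×3.43) = 0.1423 K/W
R_total = 1.012 K/W
Q = ΔT/R_total = 18/1.012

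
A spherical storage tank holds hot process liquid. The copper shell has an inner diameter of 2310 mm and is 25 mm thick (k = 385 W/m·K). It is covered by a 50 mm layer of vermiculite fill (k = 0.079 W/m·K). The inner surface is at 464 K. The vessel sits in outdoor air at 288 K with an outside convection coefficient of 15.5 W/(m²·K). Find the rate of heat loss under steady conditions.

Q ≈ 4620 W

Radial (spherical) resistances in series:
R_copper shell = (1/1.155 − 1/1.18)/(4π×385) = 3.791×10^-6 K/W
R_vermiculite fill = (1/1.18 − 1/1.23)/(4π×0.079) = 0.0347 K/W
R_outer film = 1/(h·4πr_o²) = 1/(15.5×4π×1.23²) = 0.003394 K/W
R_total = 0.0381 K/W
Q = ΔT/R_total = 176/0.0381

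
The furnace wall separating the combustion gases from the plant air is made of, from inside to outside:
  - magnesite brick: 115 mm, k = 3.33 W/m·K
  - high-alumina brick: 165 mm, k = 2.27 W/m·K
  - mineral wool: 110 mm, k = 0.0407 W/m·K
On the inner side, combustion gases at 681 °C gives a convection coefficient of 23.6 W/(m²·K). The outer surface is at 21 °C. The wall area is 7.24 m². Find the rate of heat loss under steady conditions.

Q ≈ 1680 W

Model the wall as resistances in series:
R_inner film = 1/(h_i·A) = 1/(23.6×7.24) = 0.005853 K/W
R_magnesite brick = L/(kA) = 0.115/(3.33×7.24) = 0.00477 K/W
R_high-alumina brick = L/(kA) = 0.165/(2.27×7.24) = 0.01004 K/W
R_mineral wool = L/(kA) = 0.11/(0.0407×7.24) = 0.3733 K/W
R_total = 0.394 K/W
Q = ΔT / R_total = 660 / 0.394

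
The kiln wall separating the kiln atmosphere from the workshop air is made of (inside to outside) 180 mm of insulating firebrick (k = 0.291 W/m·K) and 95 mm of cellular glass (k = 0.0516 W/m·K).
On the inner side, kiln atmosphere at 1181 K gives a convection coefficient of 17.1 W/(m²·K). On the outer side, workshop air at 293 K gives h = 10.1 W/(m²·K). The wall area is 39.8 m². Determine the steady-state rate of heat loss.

Q ≈ 13500 W

Thermal resistances in series:
R_inner film = 1/(h_i·A) = 1/(17.1×39.8) = 0.001469 K/W
R_insulating firebrick = L/(kA) = 0.18/(0.291×39.8) = 0.01554 K/W
R_cellular glass = L/(kA) = 0.095/(0.0516×39.8) = 0.04626 K/W
R_outer film = 1/(h_o·A) = 1/(10.1×39.8) = 0.002488 K/W
R_total = 0.06576 K/W
Q = ΔT / R_total = 888 / 0.06576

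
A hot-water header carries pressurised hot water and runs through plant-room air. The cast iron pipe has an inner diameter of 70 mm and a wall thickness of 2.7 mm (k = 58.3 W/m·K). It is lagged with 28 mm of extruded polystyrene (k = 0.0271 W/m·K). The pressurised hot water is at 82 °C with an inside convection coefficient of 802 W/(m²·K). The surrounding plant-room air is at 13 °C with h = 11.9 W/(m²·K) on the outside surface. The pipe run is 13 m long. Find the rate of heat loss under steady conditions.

Radial resistances (cylindrical: R_cond = ln(r_o/r_i)/(2πkL), R_conv = 1/(h·2πrL)):
R_inner film = 1/(h_i·2πr₁L) = 1/(802×2π×0.035×13) = 4.361×10^-4 K/W
R_cast iron pipe wall = ln(37.7/35)/(2π×58.3×13) = 1.561×10^-5 K/W
R_extruded polystyrene = ln(65.7/37.7)/(2π×0.0271×13) = 0.2509 K/W
R_outer film = 1/(h_o·2πr_oL) = 1/(11.9×2π×0.0657×13) = 0.01566 K/W
R_total = 0.267 K/W
Q = ΔT/R_total = 69/0.267

Q ≈ 258 W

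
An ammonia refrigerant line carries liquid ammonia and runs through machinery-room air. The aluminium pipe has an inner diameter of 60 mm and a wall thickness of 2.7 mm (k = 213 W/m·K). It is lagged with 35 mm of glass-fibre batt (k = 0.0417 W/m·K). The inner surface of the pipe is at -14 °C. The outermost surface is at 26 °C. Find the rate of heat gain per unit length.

Per-layer cylindrical resistances, series-summed:
R_aluminium pipe wall = ln(32.7/30)/(2π×213×1) = 6.439×10^-5 K/W
R_glass-fibre batt = ln(67.7/32.7)/(2π×0.0417×1) = 2.777 K/W
R_total = 2.777 K/W
Q = ΔT/R_total = 40/2.777

q′ ≈ 14.4 W/m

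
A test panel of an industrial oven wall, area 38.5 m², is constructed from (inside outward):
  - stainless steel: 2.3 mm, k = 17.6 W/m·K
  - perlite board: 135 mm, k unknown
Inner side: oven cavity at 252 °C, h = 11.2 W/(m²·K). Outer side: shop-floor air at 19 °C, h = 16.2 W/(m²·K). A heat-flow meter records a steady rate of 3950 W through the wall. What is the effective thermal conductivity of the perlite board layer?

k ≈ 0.0637 W/(m·K)

Series thermal resistances:
R_inner film = 1/(h_i·A) = 1/(11.2×38.5) = 0.002319 K/W
R_stainless steel = L/(kA) = 0.0023/(17.6×38.5) = 3.394×10^-6 K/W
R_outer film = 1/(h_o·A) = 1/(16.2×38.5) = 0.001603 K/W
Sum of known resistances R_other = 0.003926 K/W
Total R = ΔT/Q = 233/3950 = 0.05899 K/W
R_perlite board = R_total − R_other = 0.05506 K/W
k = L/(R·A) = 0.135/(0.05506×38.5)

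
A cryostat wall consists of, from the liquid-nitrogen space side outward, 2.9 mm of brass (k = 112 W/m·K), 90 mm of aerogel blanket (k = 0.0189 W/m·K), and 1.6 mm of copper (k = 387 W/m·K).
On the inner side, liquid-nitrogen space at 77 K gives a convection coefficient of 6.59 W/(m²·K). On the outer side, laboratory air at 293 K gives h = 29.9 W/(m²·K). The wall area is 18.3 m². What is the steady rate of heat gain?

Model the wall as resistances in series:
R_inner film = 1/(h_i·A) = 1/(6.59×18.3) = 0.008292 K/W
R_brass = L/(kA) = 0.0029/(112×18.3) = 1.415×10^-6 K/W
R_aerogel blanket = L/(kA) = 0.09/(0.0189×18.3) = 0.2602 K/W
R_copper = L/(kA) = 0.0016/(387×18.3) = 2.259×10^-7 K/W
R_outer film = 1/(h_o·A) = 1/(29.9×18.3) = 0.001828 K/W
R_total = 0.2703 K/W
Q = ΔT / R_total = 216 / 0.2703

Q ≈ 799 W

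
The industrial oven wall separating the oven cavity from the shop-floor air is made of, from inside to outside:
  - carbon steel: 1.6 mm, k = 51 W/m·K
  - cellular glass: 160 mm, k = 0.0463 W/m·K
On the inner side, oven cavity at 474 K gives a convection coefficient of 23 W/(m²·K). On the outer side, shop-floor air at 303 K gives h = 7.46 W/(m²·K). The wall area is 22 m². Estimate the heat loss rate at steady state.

Q ≈ 1040 W

Series thermal resistances:
R_inner film = 1/(h_i·A) = 1/(23×22) = 0.001976 K/W
R_carbon steel = L/(kA) = 0.0016/(51×22) = 1.426×10^-6 K/W
R_cellular glass = L/(kA) = 0.16/(0.0463×22) = 0.1571 K/W
R_outer film = 1/(h_o·A) = 1/(7.46×22) = 0.006093 K/W
R_total = 0.1651 K/W
Q = ΔT / R_total = 171 / 0.1651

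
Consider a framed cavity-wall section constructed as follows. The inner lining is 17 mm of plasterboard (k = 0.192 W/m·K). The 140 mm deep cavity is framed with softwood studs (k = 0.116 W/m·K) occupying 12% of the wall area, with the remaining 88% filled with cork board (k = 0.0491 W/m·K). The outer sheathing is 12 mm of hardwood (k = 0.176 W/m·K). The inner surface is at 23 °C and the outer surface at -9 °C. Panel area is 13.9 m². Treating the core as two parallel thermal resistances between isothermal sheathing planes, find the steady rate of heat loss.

Q ≈ 171 W

Sheathing layers in series; stud and cavity paths in parallel between them.
R_inner = 0.017/(0.192×13.9) = 0.00637 K/W
R_stud  = 0.14/(0.116×0.12×13.9) = 0.7236 K/W
R_cav   = 0.14/(0.0491×0.88×13.9) = 0.2331 K/W
1/R_core = 1/R_stud + 1/R_cav → R_core = 0.1763 K/W
R_outer = 0.012/(0.176×13.9) = 0.004905 K/W
R_total = 0.1876 K/W
Q = ΔT/R_total = 32/0.1876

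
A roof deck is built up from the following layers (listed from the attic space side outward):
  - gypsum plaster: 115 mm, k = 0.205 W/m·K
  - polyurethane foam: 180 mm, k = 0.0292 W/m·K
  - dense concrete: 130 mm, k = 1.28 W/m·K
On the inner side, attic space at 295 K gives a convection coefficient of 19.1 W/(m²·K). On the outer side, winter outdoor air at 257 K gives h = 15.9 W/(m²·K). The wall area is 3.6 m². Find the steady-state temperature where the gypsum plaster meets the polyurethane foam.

T ≈ 292 K

Treating each layer as a thermal resistance in series:
R_inner film = 1/(h_i·A) = 1/(19.1×3.6) = 0.01454 K/W
R_gypsum plaster = L/(kA) = 0.115/(0.205×3.6) = 0.1558 K/W
R_polyurethane foam = L/(kA) = 0.18/(0.0292×3.6) = 1.712 K/W
R_dense concrete = L/(kA) = 0.13/(1.28×3.6) = 0.02821 K/W
R_outer film = 1/(h_o·A) = 1/(15.9×3.6) = 0.01747 K/W
R_total = 1.928 K/W;  Q = ΔT/R_total = 38/1.928 = 19.71 W
T_interface = T_inner − Q·ΣR(inner→interface) = 295 − 19.7×0.1704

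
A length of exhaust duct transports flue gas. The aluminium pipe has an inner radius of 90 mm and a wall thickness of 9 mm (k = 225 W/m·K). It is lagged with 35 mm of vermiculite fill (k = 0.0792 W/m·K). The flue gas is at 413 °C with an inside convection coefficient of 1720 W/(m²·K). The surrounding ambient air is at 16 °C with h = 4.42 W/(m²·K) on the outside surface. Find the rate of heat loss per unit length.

Radial resistances (cylindrical: R_cond = ln(r_o/r_i)/(2πkL), R_conv = 1/(h·2πrL)):
R_inner film = 1/(h_i·2πr₁L) = 1/(1720×2π×0.09×1) = 0.001028 K/W
R_aluminium pipe wall = ln(99/90)/(2π×225×1) = 6.742×10^-5 K/W
R_vermiculite fill = ln(134/99)/(2π×0.0792×1) = 0.6083 K/W
R_outer film = 1/(h_o·2πr_oL) = 1/(4.42×2π×0.134×1) = 0.2687 K/W
R_total = 0.8781 K/W
Q = ΔT/R_total = 397/0.8781

q′ ≈ 452 W/m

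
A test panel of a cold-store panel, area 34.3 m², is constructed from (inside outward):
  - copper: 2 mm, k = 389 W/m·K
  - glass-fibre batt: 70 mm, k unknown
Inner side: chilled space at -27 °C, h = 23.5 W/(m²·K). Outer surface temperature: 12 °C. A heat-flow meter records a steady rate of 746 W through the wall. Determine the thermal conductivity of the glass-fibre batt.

Thermal resistances in series:
R_inner film = 1/(h_i·A) = 1/(23.5×34.3) = 0.001241 K/W
R_copper = L/(kA) = 0.002/(389×34.3) = 1.499×10^-7 K/W
Sum of known resistances R_other = 0.001241 K/W
Total R = ΔT/Q = 39/746 = 0.05228 K/W
R_glass-fibre batt = R_total − R_other = 0.05104 K/W
k = L/(R·A) = 0.07/(0.05104×34.3)

k ≈ 0.04 W/(m·K)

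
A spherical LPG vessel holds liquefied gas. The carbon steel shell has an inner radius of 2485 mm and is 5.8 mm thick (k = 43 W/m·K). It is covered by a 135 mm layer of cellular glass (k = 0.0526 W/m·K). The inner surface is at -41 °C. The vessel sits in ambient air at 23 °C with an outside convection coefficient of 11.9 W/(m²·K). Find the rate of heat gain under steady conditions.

Each spherical layer contributes R = (1/r_i − 1/r_o)/(4πk):
R_carbon steel shell = (1/2.485 − 1/2.4908)/(4π×43) = 1.734×10^-6 K/W
R_cellular glass = (1/2.4908 − 1/2.6258)/(4π×0.0526) = 0.03123 K/W
R_outer film = 1/(h·4πr_o²) = 1/(11.9×4π×2.6258²) = 9.699×10^-4 K/W
R_total = 0.0322 K/W
Q = ΔT/R_total = 64/0.0322

Q ≈ 1990 W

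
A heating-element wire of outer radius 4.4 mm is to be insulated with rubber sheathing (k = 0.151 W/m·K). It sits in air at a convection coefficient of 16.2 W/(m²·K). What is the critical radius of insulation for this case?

r_cr ≈ 9.32 mm

For a cylinder r_cr = k/h = 0.151/16.2
r_cr = 9.32 mm; since the bare radius (4.4 mm) is below r_cr, adding a thin layer of insulation will *increase* heat loss.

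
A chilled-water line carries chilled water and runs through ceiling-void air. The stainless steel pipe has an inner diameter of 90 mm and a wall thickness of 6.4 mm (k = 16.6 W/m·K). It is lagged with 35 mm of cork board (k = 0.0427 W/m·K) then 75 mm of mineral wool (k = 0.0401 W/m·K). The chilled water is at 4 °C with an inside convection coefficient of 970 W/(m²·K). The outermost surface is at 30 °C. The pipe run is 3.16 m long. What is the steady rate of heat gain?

Q ≈ 18.6 W

For a radial system each layer contributes R = ln(r_out/r_in)/(2πkL); films add R = 1/(hA).
R_inner film = 1/(h_i·2πr₁L) = 1/(970×2π×0.045×3.16) = 0.001154 K/W
R_stainless steel pipe wall = ln(51.4/45)/(2π×16.6×3.16) = 4.035×10^-4 K/W
R_cork board = ln(86.4/51.4)/(2π×0.0427×3.16) = 0.6126 K/W
R_mineral wool = ln(161.4/86.4)/(2π×0.0401×3.16) = 0.7849 K/W
R_total = 1.399 K/W
Q = ΔT/R_total = 26/1.399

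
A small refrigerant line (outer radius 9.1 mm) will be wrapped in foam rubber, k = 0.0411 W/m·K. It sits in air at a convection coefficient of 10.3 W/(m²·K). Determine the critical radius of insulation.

For a cylinder r_cr = k/h = 0.0411/10.3
r_cr = 3.99 mm; since the bare radius (9.1 mm) is above r_cr, any added insulation will reduce heat loss.

r_cr ≈ 3.99 mm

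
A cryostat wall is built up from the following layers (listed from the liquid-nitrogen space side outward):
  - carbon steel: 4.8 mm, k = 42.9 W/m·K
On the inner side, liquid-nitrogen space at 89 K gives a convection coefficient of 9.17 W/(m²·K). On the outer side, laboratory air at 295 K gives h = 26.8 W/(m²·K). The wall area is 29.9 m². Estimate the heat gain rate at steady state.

Thermal resistances in series:
R_inner film = 1/(h_i·A) = 1/(9.17×29.9) = 0.003647 K/W
R_carbon steel = L/(kA) = 0.0048/(42.9×29.9) = 3.742×10^-6 K/W
R_outer film = 1/(h_o·A) = 1/(26.8×29.9) = 0.001248 K/W
R_total = 0.004899 K/W
Q = ΔT / R_total = 206 / 0.004899

Q ≈ 42100 W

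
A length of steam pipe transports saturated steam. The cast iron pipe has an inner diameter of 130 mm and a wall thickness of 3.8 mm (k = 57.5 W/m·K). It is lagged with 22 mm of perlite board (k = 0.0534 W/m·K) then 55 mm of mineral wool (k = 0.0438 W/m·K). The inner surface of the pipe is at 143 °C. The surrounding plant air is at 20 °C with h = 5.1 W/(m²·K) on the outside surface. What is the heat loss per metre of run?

Radial resistances (cylindrical: R_cond = ln(r_o/r_i)/(2πkL), R_conv = 1/(h·2πrL)):
R_cast iron pipe wall = ln(68.8/65)/(2π×57.5×1) = 1.573×10^-4 K/W
R_perlite board = ln(90.8/68.8)/(2π×0.0534×1) = 0.8269 K/W
R_mineral wool = ln(145.8/90.8)/(2π×0.0438×1) = 1.721 K/W
R_outer film = 1/(h_o·2πr_oL) = 1/(5.1×2π×0.1458×1) = 0.214 K/W
R_total = 2.762 K/W
Q = ΔT/R_total = 123/2.762

q′ ≈ 44.5 W/m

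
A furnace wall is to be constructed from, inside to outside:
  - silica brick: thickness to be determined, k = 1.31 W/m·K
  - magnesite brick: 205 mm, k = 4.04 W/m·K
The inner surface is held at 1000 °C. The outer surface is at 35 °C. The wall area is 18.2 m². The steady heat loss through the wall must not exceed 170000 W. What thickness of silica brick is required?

L ≈ 68.9 mm

Using the resistance-network approach (series):
R_magnesite brick = L/(kA) = 0.205/(4.04×18.2) = 0.002788 K/W
Sum of the known resistances R_other = 0.002788 K/W
Required total resistance R_tot = ΔT/Q_allow = 965/170000 = 0.005676 K/W
R_silica brick = R_tot − R_other = 0.002888 K/W
L = R·k·A = 0.002888×1.31×18.2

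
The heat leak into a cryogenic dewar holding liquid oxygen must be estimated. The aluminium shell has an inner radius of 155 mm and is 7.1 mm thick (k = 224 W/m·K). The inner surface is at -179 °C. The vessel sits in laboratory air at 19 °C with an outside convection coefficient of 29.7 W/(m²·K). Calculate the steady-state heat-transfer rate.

Q ≈ 1940 W

For a spherical shell R = (1/r₁ − 1/r₂)/(4πk); film R = 1/(h·4πr²). In series:
R_aluminium shell = (1/0.155 − 1/0.1621)/(4π×224) = 1.004×10^-4 K/W
R_outer film = 1/(h·4πr_o²) = 1/(29.7×4π×0.1621²) = 0.102 K/W
R_total = 0.1021 K/W
Q = ΔT/R_total = 198/0.1021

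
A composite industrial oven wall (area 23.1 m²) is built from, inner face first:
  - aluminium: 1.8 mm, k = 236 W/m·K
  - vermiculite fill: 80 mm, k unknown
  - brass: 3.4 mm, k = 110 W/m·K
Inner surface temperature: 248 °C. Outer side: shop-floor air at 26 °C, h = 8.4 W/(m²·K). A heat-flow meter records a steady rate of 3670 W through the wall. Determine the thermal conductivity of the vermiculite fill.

k ≈ 0.0626 W/(m·K)

Treating each layer as a thermal resistance in series:
R_aluminium = L/(kA) = 0.0018/(236×23.1) = 3.302×10^-7 K/W
R_brass = L/(kA) = 0.0034/(110×23.1) = 1.338×10^-6 K/W
R_outer film = 1/(h_o·A) = 1/(8.4×23.1) = 0.005154 K/W
Sum of known resistances R_other = 0.005155 K/W
Total R = ΔT/Q = 222/3670 = 0.06049 K/W
R_vermiculite fill = R_total − R_other = 0.05534 K/W
k = L/(R·A) = 0.08/(0.05534×23.1)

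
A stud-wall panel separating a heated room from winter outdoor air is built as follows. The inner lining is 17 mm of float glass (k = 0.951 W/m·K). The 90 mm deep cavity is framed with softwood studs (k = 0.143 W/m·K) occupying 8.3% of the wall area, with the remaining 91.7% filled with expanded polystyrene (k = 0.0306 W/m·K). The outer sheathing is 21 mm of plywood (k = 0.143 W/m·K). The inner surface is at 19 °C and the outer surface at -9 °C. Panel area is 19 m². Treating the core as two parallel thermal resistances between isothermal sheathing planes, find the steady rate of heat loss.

Sheathing layers in series; stud and cavity paths in parallel between them.
R_inner = 0.017/(0.951×19) = 9.408×10^-4 K/W
R_stud  = 0.09/(0.143×0.083×19) = 0.3991 K/W
R_cav   = 0.09/(0.0306×0.917×19) = 0.1688 K/W
1/R_core = 1/R_stud + 1/R_cav → R_core = 0.1186 K/W
R_outer = 0.021/(0.143×19) = 0.007729 K/W
R_total = 0.1273 K/W
Q = ΔT/R_total = 28/0.1273

Q ≈ 220 W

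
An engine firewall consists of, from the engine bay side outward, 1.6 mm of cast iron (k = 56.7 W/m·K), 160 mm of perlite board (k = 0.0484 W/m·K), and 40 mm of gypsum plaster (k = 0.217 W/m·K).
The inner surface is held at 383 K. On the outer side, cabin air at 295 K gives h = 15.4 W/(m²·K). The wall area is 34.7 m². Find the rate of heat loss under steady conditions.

Treating each layer as a thermal resistance in series:
R_cast iron = L/(kA) = 0.0016/(56.7×34.7) = 8.132×10^-7 K/W
R_perlite board = L/(kA) = 0.16/(0.0484×34.7) = 0.09527 K/W
R_gypsum plaster = L/(kA) = 0.04/(0.217×34.7) = 0.005312 K/W
R_outer film = 1/(h_o·A) = 1/(15.4×34.7) = 0.001871 K/W
R_total = 0.1025 K/W
Q = ΔT / R_total = 88 / 0.1025

Q ≈ 859 W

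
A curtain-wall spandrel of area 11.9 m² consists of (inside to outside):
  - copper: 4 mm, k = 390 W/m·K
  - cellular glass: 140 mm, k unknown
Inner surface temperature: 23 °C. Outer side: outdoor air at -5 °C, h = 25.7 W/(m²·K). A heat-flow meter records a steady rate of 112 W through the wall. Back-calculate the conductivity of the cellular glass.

Model the wall as resistances in series:
R_copper = L/(kA) = 0.004/(390×11.9) = 8.619×10^-7 K/W
R_outer film = 1/(h_o·A) = 1/(25.7×11.9) = 0.00327 K/W
Sum of known resistances R_other = 0.003271 K/W
Total R = ΔT/Q = 28/112 = 0.25 K/W
R_cellular glass = R_total − R_other = 0.2467 K/W
k = L/(R·A) = 0.14/(0.2467×11.9)

k ≈ 0.0477 W/(m·K)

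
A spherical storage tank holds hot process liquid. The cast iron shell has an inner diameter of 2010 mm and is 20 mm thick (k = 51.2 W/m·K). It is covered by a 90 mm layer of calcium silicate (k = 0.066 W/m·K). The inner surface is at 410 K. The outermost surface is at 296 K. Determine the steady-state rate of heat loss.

Q ≈ 1200 W

Radial (spherical) resistances in series:
R_cast iron shell = (1/1.005 − 1/1.025)/(4π×51.2) = 3.018×10^-5 K/W
R_calcium silicate = (1/1.025 − 1/1.115)/(4π×0.066) = 0.09495 K/W
R_total = 0.09498 K/W
Q = ΔT/R_total = 114/0.09498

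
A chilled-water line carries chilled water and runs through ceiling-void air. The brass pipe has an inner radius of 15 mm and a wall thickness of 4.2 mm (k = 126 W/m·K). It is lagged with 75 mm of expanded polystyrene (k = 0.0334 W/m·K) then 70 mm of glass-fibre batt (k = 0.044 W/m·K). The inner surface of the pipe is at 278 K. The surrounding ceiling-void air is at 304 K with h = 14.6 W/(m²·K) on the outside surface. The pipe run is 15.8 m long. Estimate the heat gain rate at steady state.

Q ≈ 42.5 W

Per-layer cylindrical resistances, series-summed:
R_brass pipe wall = ln(19.2/15)/(2π×126×15.8) = 1.974×10^-5 K/W
R_expanded polystyrene = ln(94.2/19.2)/(2π×0.0334×15.8) = 0.4797 K/W
R_glass-fibre batt = ln(164.2/94.2)/(2π×0.044×15.8) = 0.1272 K/W
R_outer film = 1/(h_o·2πr_oL) = 1/(14.6×2π×0.1642×15.8) = 0.004202 K/W
R_total = 0.6111 K/W
Q = ΔT/R_total = 26/0.6111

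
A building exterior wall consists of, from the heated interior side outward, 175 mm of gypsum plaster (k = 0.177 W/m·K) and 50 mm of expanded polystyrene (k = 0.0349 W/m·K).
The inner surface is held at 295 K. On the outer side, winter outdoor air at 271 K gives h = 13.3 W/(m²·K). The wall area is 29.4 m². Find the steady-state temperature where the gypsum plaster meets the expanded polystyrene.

Model the wall as resistances in series:
R_gypsum plaster = L/(kA) = 0.175/(0.177×29.4) = 0.03363 K/W
R_expanded polystyrene = L/(kA) = 0.05/(0.0349×29.4) = 0.04873 K/W
R_outer film = 1/(h_o·A) = 1/(13.3×29.4) = 0.002557 K/W
R_total = 0.08492 K/W;  Q = ΔT/R_total = 24/0.08492 = 282.6 W
T_interface = T_inner − Q·ΣR(inner→interface) = 295 − 283×0.03363

T ≈ 285 K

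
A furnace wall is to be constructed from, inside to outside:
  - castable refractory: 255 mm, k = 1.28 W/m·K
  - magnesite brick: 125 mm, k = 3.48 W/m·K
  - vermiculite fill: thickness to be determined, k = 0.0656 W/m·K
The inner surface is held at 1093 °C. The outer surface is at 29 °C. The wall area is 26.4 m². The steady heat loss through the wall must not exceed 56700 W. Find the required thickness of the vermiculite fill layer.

L ≈ 17.1 mm

Treating each layer as a thermal resistance in series:
R_castable refractory = L/(kA) = 0.255/(1.28×26.4) = 0.007546 K/W
R_magnesite brick = L/(kA) = 0.125/(3.48×26.4) = 0.001361 K/W
Sum of the known resistances R_other = 0.008907 K/W
Required total resistance R_tot = ΔT/Q_allow = 1064/56700 = 0.01877 K/W
R_vermiculite fill = R_tot − R_other = 0.009859 K/W
L = R·k·A = 0.009859×0.0656×26.4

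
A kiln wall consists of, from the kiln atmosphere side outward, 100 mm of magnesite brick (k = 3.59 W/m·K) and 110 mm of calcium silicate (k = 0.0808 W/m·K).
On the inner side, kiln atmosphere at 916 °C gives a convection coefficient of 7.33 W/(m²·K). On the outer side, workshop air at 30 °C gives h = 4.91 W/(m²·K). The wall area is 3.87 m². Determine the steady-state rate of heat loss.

Q ≈ 1980 W

Thermal resistances in series:
R_inner film = 1/(h_i·A) = 1/(7.33×3.87) = 0.03525 K/W
R_magnesite brick = L/(kA) = 0.1/(3.59×3.87) = 0.007198 K/W
R_calcium silicate = L/(kA) = 0.11/(0.0808×3.87) = 0.3518 K/W
R_outer film = 1/(h_o·A) = 1/(4.91×3.87) = 0.05263 K/W
R_total = 0.4469 K/W
Q = ΔT / R_total = 886 / 0.4469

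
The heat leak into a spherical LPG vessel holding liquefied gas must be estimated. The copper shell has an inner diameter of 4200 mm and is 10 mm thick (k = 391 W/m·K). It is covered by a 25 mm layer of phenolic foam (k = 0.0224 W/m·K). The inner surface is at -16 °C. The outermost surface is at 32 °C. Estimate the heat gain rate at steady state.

For a spherical shell R = (1/r₁ − 1/r₂)/(4πk); film R = 1/(h·4πr²). In series:
R_copper shell = (1/2.1 − 1/2.11)/(4π×391) = 4.593×10^-7 K/W
R_phenolic foam = (1/2.11 − 1/2.135)/(4π×0.0224) = 0.01972 K/W
R_total = 0.01972 K/W
Q = ΔT/R_total = 48/0.01972

Q ≈ 2430 W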